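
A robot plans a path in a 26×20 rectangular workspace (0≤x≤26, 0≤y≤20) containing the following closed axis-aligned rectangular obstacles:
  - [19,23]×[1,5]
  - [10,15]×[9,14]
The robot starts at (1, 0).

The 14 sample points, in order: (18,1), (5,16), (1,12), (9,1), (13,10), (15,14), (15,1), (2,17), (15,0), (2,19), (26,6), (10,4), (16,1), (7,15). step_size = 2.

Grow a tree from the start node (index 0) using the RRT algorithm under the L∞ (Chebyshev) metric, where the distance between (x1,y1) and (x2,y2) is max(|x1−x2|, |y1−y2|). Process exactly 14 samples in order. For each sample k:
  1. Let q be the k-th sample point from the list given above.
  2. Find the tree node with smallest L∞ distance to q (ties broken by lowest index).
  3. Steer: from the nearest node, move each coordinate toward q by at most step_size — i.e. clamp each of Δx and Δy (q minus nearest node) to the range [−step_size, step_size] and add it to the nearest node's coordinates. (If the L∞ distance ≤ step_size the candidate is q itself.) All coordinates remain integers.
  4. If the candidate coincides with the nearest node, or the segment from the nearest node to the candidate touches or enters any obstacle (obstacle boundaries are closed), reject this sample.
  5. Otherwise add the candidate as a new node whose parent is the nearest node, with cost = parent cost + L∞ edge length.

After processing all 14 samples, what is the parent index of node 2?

1. q=(18,1) nearest=0 d=17 new=(3,1) → add node 1 parent=0 cost=2
2. q=(5,16) nearest=1 d=15 new=(5,3) → add node 2 parent=1 cost=4
3. q=(1,12) nearest=2 d=9 new=(3,5) → add node 3 parent=2 cost=6
4. q=(9,1) nearest=2 d=4 new=(7,1) → add node 4 parent=2 cost=6
5. q=(13,10) nearest=2 d=8 new=(7,5) → add node 5 parent=2 cost=6
6. q=(15,14) nearest=5 d=9 new=(9,7) → add node 6 parent=5 cost=8
7. q=(15,1) nearest=6 d=6 new=(11,5) → add node 7 parent=6 cost=10
8. q=(2,17) nearest=6 d=10 new=(7,9) → add node 8 parent=6 cost=10
9. q=(15,0) nearest=7 d=5 new=(13,3) → add node 9 parent=7 cost=12
10. q=(2,19) nearest=8 d=10 new=(5,11) → add node 10 parent=8 cost=12
11. q=(26,6) nearest=9 d=13 new=(15,5) → add node 11 parent=9 cost=14
12. q=(10,4) nearest=7 d=1 new=(10,4) → add node 12 parent=7 cost=11
13. q=(16,1) nearest=9 d=3 new=(15,1) → add node 13 parent=9 cost=14
14. q=(7,15) nearest=10 d=4 new=(7,13) → add node 14 parent=10 cost=14

Parent of node 2: 1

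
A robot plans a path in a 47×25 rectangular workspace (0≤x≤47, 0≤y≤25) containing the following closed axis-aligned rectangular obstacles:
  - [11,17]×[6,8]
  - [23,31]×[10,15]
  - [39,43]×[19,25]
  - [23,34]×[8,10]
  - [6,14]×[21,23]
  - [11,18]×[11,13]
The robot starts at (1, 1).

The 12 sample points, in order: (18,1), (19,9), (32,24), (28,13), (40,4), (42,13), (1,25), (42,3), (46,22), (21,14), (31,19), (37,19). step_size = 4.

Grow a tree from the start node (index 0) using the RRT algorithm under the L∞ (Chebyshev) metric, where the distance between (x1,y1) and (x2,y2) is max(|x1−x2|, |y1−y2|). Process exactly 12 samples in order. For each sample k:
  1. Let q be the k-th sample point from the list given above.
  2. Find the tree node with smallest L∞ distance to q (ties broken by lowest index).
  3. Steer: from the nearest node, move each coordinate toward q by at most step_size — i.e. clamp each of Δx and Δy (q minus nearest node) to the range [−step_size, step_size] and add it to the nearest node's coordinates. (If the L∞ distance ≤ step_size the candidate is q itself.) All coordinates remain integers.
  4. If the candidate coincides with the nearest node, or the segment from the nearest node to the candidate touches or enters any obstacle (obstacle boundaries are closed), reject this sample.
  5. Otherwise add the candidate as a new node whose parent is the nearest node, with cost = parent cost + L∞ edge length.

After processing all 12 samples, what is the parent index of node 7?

Parent of node 7: 6

1. q=(18,1) nearest=0 d=17 new=(5,1) → add node 1 parent=0 cost=4
2. q=(19,9) nearest=1 d=14 new=(9,5) → add node 2 parent=1 cost=8
3. q=(32,24) nearest=2 d=23 new=(13,9) → blocked by [11,17]×[6,8], reject
4. q=(28,13) nearest=2 d=19 new=(13,9) → blocked by [11,17]×[6,8], reject
5. q=(40,4) nearest=2 d=31 new=(13,4) → add node 3 parent=2 cost=12
6. q=(42,13) nearest=3 d=29 new=(17,8) → blocked by [11,17]×[6,8], reject
7. q=(1,25) nearest=2 d=20 new=(5,9) → add node 4 parent=2 cost=12
8. q=(42,3) nearest=3 d=29 new=(17,3) → add node 5 parent=3 cost=16
9. q=(46,22) nearest=5 d=29 new=(21,7) → add node 6 parent=5 cost=20
10. q=(21,14) nearest=6 d=7 new=(21,11) → add node 7 parent=6 cost=24
11. q=(31,19) nearest=7 d=10 new=(25,15) → blocked by [23,31]×[10,15], reject
12. q=(37,19) nearest=6 d=16 new=(25,11) → blocked by [23,31]×[10,15], reject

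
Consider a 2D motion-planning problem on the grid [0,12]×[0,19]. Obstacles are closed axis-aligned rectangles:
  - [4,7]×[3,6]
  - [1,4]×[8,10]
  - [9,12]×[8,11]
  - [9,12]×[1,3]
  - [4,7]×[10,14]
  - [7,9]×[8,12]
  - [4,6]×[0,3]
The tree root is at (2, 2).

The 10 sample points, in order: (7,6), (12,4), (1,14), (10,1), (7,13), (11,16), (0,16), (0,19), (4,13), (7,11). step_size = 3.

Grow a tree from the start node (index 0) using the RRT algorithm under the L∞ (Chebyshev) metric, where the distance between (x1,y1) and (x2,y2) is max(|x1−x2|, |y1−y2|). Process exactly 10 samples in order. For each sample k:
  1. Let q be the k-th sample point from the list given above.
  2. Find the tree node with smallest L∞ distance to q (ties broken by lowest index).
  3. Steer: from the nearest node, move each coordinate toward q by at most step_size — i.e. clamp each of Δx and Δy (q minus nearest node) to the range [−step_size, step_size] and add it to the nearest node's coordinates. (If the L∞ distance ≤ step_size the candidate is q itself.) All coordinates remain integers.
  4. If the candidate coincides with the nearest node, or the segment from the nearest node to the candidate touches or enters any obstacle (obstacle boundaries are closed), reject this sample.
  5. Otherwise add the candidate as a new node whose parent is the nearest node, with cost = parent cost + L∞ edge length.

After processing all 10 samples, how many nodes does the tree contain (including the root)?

Node count: 5

1. q=(7,6) nearest=0 d=5 new=(5,5) → blocked by [4,7]×[3,6], reject
2. q=(12,4) nearest=0 d=10 new=(5,4) → blocked by [4,7]×[3,6], reject
3. q=(1,14) nearest=0 d=12 new=(1,5) → add node 1 parent=0 cost=3
4. q=(10,1) nearest=0 d=8 new=(5,1) → blocked by [4,6]×[0,3], reject
5. q=(7,13) nearest=1 d=8 new=(4,8) → blocked by [1,4]×[8,10], reject
6. q=(11,16) nearest=1 d=11 new=(4,8) → blocked by [1,4]×[8,10], reject
7. q=(0,16) nearest=1 d=11 new=(0,8) → add node 2 parent=1 cost=6
8. q=(0,19) nearest=2 d=11 new=(0,11) → add node 3 parent=2 cost=9
9. q=(4,13) nearest=3 d=4 new=(3,13) → add node 4 parent=3 cost=12
10. q=(7,11) nearest=4 d=4 new=(6,11) → blocked by [4,7]×[10,14], reject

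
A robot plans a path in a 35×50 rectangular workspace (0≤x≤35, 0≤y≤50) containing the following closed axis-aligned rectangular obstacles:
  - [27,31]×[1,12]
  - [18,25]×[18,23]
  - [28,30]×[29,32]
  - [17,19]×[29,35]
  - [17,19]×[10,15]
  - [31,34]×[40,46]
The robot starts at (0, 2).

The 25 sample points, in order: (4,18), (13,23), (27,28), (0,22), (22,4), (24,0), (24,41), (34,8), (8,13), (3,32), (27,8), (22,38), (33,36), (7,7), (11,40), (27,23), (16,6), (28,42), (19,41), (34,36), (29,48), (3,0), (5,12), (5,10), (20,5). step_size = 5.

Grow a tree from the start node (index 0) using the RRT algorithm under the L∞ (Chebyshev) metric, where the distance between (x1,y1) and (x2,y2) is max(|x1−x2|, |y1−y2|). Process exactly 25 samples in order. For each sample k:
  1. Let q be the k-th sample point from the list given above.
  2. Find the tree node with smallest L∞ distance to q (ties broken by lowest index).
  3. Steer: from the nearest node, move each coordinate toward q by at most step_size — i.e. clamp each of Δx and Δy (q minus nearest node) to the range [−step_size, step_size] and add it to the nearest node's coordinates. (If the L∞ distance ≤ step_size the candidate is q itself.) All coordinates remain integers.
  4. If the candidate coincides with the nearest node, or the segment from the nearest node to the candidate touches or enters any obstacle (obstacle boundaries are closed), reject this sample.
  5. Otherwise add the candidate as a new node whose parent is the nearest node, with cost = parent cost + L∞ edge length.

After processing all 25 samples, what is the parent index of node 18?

1. q=(4,18) nearest=0 d=16 new=(4,7) → add node 1 parent=0 cost=5
2. q=(13,23) nearest=1 d=16 new=(9,12) → add node 2 parent=1 cost=10
3. q=(27,28) nearest=2 d=18 new=(14,17) → add node 3 parent=2 cost=15
4. q=(0,22) nearest=2 d=10 new=(4,17) → add node 4 parent=2 cost=15
5. q=(22,4) nearest=2 d=13 new=(14,7) → add node 5 parent=2 cost=15
6. q=(24,0) nearest=5 d=10 new=(19,2) → add node 6 parent=5 cost=20
7. q=(24,41) nearest=3 d=24 new=(19,22) → blocked by [18,25]×[18,23], reject
8. q=(34,8) nearest=6 d=15 new=(24,7) → add node 7 parent=6 cost=25
9. q=(8,13) nearest=2 d=1 new=(8,13) → add node 8 parent=2 cost=11
10. q=(3,32) nearest=3 d=15 new=(9,22) → add node 9 parent=3 cost=20
11. q=(27,8) nearest=7 d=3 new=(27,8) → blocked by [27,31]×[1,12], reject
12. q=(22,38) nearest=9 d=16 new=(14,27) → add node 10 parent=9 cost=25
13. q=(33,36) nearest=3 d=19 new=(19,22) → blocked by [18,25]×[18,23], reject
14. q=(7,7) nearest=1 d=3 new=(7,7) → add node 11 parent=1 cost=8
15. q=(11,40) nearest=10 d=13 new=(11,32) → add node 12 parent=10 cost=30
16. q=(27,23) nearest=3 d=13 new=(19,22) → blocked by [18,25]×[18,23], reject
17. q=(16,6) nearest=5 d=2 new=(16,6) → add node 13 parent=5 cost=17
18. q=(28,42) nearest=10 d=15 new=(19,32) → blocked by [17,19]×[29,35], reject
19. q=(19,41) nearest=12 d=9 new=(16,37) → add node 14 parent=12 cost=35
20. q=(34,36) nearest=14 d=18 new=(21,36) → add node 15 parent=14 cost=40
21. q=(29,48) nearest=15 d=12 new=(26,41) → add node 16 parent=15 cost=45
22. q=(3,0) nearest=0 d=3 new=(3,0) → add node 17 parent=0 cost=3
23. q=(5,12) nearest=8 d=3 new=(5,12) → add node 18 parent=8 cost=14
24. q=(5,10) nearest=18 d=2 new=(5,10) → add node 19 parent=18 cost=16
25. q=(20,5) nearest=6 d=3 new=(20,5) → add node 20 parent=6 cost=23

Parent of node 18: 8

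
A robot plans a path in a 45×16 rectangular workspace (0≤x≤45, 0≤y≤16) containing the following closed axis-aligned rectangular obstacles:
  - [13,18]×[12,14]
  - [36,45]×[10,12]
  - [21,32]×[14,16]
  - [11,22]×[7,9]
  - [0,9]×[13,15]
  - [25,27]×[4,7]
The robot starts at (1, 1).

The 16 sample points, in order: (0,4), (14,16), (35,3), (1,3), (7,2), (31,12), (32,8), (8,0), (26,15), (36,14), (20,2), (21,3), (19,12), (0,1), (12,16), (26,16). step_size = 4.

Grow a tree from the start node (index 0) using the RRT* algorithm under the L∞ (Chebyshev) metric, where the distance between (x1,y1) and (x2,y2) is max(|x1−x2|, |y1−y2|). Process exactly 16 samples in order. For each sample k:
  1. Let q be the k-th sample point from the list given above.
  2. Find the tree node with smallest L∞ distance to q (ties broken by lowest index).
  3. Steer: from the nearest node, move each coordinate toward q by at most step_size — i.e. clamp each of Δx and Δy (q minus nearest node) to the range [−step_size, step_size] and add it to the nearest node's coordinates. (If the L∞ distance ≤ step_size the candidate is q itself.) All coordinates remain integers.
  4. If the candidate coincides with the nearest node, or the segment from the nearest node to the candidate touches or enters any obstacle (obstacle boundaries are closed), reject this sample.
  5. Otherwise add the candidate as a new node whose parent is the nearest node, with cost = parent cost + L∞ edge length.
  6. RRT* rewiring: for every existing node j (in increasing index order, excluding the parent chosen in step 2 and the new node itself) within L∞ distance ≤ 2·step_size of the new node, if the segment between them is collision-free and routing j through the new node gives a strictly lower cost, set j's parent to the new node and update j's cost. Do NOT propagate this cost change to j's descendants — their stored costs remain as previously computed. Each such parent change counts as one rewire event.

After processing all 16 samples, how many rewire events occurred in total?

1. q=(0,4) nearest=0 d=3 new=(0,4) → add node 1 parent=0 cost=3
2. q=(14,16) nearest=1 d=14 new=(4,8) → add node 2 parent=1 cost=7
3. q=(35,3) nearest=2 d=31 new=(8,4) → add node 3 parent=2 cost=11
4. q=(1,3) nearest=1 d=1 new=(1,3) → add node 4 parent=1 cost=4
5. q=(7,2) nearest=3 d=2 new=(7,2) → add node 5 parent=3 cost=13
6. q=(31,12) nearest=3 d=23 new=(12,8) → blocked by [11,22]×[7,9], reject
7. q=(32,8) nearest=3 d=24 new=(12,8) → blocked by [11,22]×[7,9], reject
8. q=(8,0) nearest=5 d=2 new=(8,0) → add node 6 parent=5 cost=15
9. q=(26,15) nearest=3 d=18 new=(12,8) → blocked by [11,22]×[7,9], reject
10. q=(36,14) nearest=3 d=28 new=(12,8) → blocked by [11,22]×[7,9], reject
11. q=(20,2) nearest=3 d=12 new=(12,2) → add node 7 parent=3 cost=15
12. q=(21,3) nearest=7 d=9 new=(16,3) → add node 8 parent=7 cost=19
13. q=(19,12) nearest=8 d=9 new=(19,7) → blocked by [11,22]×[7,9], reject
14. q=(0,1) nearest=0 d=1 new=(0,1) → add node 9 parent=0 cost=1; rewire 3→9 (9<11); rewire 4→9 (3<4); rewire 5→9 (8<13); rewire 6→9 (9<15)
15. q=(12,16) nearest=2 d=8 new=(8,12) → add node 10 parent=2 cost=11
16. q=(26,16) nearest=8 d=13 new=(20,7) → blocked by [11,22]×[7,9], reject

Rewire events: 4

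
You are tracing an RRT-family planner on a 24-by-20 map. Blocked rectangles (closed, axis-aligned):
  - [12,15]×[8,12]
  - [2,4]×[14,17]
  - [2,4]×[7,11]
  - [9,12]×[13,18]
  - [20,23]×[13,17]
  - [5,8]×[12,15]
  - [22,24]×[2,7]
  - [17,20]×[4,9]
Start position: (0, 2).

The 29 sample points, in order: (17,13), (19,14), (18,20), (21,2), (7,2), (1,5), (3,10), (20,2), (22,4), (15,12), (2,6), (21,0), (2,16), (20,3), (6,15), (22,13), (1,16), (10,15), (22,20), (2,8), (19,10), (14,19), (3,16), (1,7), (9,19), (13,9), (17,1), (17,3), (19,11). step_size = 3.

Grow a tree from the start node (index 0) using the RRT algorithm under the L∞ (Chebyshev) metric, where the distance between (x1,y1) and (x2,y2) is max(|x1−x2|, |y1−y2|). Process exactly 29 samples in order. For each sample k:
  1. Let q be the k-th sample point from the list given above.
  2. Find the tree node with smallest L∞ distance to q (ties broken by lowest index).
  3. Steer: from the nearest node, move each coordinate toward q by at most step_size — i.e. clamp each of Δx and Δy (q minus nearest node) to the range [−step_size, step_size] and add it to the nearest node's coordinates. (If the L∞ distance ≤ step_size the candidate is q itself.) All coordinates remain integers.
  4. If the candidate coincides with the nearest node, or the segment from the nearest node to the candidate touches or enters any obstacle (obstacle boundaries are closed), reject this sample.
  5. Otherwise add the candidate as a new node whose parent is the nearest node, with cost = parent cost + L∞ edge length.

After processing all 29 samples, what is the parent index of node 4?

1. q=(17,13) nearest=0 d=17 new=(3,5) → add node 1 parent=0 cost=3
2. q=(19,14) nearest=1 d=16 new=(6,8) → add node 2 parent=1 cost=6
3. q=(18,20) nearest=2 d=12 new=(9,11) → add node 3 parent=2 cost=9
4. q=(21,2) nearest=3 d=12 new=(12,8) → blocked by [12,15]×[8,12], reject
5. q=(7,2) nearest=1 d=4 new=(6,2) → add node 4 parent=1 cost=6
6. q=(1,5) nearest=1 d=2 new=(1,5) → add node 5 parent=1 cost=5
7. q=(3,10) nearest=2 d=3 new=(3,10) → blocked by [2,4]×[7,11], reject
8. q=(20,2) nearest=3 d=11 new=(12,8) → blocked by [12,15]×[8,12], reject
9. q=(22,4) nearest=3 d=13 new=(12,8) → blocked by [12,15]×[8,12], reject
10. q=(15,12) nearest=3 d=6 new=(12,12) → blocked by [12,15]×[8,12], reject
11. q=(2,6) nearest=1 d=1 new=(2,6) → add node 6 parent=1 cost=4
12. q=(21,0) nearest=3 d=12 new=(12,8) → blocked by [12,15]×[8,12], reject
13. q=(2,16) nearest=3 d=7 new=(6,14) → blocked by [5,8]×[12,15], reject
14. q=(20,3) nearest=3 d=11 new=(12,8) → blocked by [12,15]×[8,12], reject
15. q=(6,15) nearest=3 d=4 new=(6,14) → blocked by [5,8]×[12,15], reject
16. q=(22,13) nearest=3 d=13 new=(12,13) → blocked by [9,12]×[13,18], reject
17. q=(1,16) nearest=2 d=8 new=(3,11) → blocked by [2,4]×[7,11], reject
18. q=(10,15) nearest=3 d=4 new=(10,14) → blocked by [9,12]×[13,18], reject
19. q=(22,20) nearest=3 d=13 new=(12,14) → blocked by [9,12]×[13,18], reject
20. q=(2,8) nearest=6 d=2 new=(2,8) → blocked by [2,4]×[7,11], reject
21. q=(19,10) nearest=3 d=10 new=(12,10) → blocked by [12,15]×[8,12], reject
22. q=(14,19) nearest=3 d=8 new=(12,14) → blocked by [9,12]×[13,18], reject
23. q=(3,16) nearest=3 d=6 new=(6,14) → blocked by [5,8]×[12,15], reject
24. q=(1,7) nearest=6 d=1 new=(1,7) → add node 7 parent=6 cost=5
25. q=(9,19) nearest=3 d=8 new=(9,14) → blocked by [9,12]×[13,18], reject
26. q=(13,9) nearest=3 d=4 new=(12,9) → blocked by [12,15]×[8,12], reject
27. q=(17,1) nearest=3 d=10 new=(12,8) → blocked by [12,15]×[8,12], reject
28. q=(17,3) nearest=3 d=8 new=(12,8) → blocked by [12,15]×[8,12], reject
29. q=(19,11) nearest=3 d=10 new=(12,11) → blocked by [12,15]×[8,12], reject

Parent of node 4: 1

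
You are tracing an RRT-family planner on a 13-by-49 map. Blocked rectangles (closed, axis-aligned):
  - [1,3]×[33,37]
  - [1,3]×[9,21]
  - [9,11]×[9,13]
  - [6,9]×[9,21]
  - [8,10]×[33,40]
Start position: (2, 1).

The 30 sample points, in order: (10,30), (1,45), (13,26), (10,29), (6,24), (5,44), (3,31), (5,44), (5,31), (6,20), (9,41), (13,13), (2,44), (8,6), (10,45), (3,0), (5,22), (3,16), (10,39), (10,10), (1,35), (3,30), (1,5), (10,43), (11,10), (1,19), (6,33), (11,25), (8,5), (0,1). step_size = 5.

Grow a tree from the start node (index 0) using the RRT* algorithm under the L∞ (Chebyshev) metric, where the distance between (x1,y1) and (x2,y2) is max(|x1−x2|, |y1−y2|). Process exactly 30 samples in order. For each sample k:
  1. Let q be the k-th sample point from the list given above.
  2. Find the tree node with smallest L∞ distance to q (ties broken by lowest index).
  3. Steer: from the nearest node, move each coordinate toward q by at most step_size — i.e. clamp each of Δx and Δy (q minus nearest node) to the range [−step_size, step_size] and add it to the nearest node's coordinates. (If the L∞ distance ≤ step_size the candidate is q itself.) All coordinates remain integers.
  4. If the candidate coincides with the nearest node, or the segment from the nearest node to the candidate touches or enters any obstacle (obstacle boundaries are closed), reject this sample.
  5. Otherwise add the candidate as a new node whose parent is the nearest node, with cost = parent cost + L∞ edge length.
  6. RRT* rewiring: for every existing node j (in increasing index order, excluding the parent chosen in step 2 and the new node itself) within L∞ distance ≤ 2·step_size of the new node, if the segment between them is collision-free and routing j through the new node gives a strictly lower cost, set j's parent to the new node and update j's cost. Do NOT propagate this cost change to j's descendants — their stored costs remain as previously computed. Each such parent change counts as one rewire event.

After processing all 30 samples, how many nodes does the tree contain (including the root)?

Node count: 16

1. q=(10,30) nearest=0 d=29 new=(7,6) → add node 1 parent=0 cost=5
2. q=(1,45) nearest=1 d=39 new=(2,11) → blocked by [1,3]×[9,21], reject
3. q=(13,26) nearest=1 d=20 new=(12,11) → blocked by [9,11]×[9,13], reject
4. q=(10,29) nearest=1 d=23 new=(10,11) → blocked by [9,11]×[9,13], reject
5. q=(6,24) nearest=1 d=18 new=(6,11) → blocked by [6,9]×[9,21], reject
6. q=(5,44) nearest=1 d=38 new=(5,11) → add node 2 parent=1 cost=10
7. q=(3,31) nearest=2 d=20 new=(3,16) → blocked by [1,3]×[9,21], reject
8. q=(5,44) nearest=2 d=33 new=(5,16) → add node 3 parent=2 cost=15
9. q=(5,31) nearest=3 d=15 new=(5,21) → add node 4 parent=3 cost=20
10. q=(6,20) nearest=4 d=1 new=(6,20) → blocked by [6,9]×[9,21], reject
11. q=(9,41) nearest=4 d=20 new=(9,26) → add node 5 parent=4 cost=25
12. q=(13,13) nearest=1 d=7 new=(12,11) → blocked by [9,11]×[9,13], reject
13. q=(2,44) nearest=5 d=18 new=(4,31) → add node 6 parent=5 cost=30
14. q=(8,6) nearest=1 d=1 new=(8,6) → add node 7 parent=1 cost=6
15. q=(10,45) nearest=6 d=14 new=(9,36) → blocked by [8,10]×[33,40], reject
16. q=(3,0) nearest=0 d=1 new=(3,0) → add node 8 parent=0 cost=1
17. q=(5,22) nearest=4 d=1 new=(5,22) → add node 9 parent=4 cost=21
18. q=(3,16) nearest=3 d=2 new=(3,16) → blocked by [1,3]×[9,21], reject
19. q=(10,39) nearest=6 d=8 new=(9,36) → blocked by [8,10]×[33,40], reject
20. q=(10,10) nearest=1 d=4 new=(10,10) → blocked by [9,11]×[9,13], reject
21. q=(1,35) nearest=6 d=4 new=(1,35) → blocked by [1,3]×[33,37], reject
22. q=(3,30) nearest=6 d=1 new=(3,30) → add node 10 parent=6 cost=31
23. q=(1,5) nearest=0 d=4 new=(1,5) → add node 11 parent=0 cost=4
24. q=(10,43) nearest=6 d=12 new=(9,36) → blocked by [8,10]×[33,40], reject
25. q=(11,10) nearest=1 d=4 new=(11,10) → blocked by [9,11]×[9,13], reject
26. q=(1,19) nearest=3 d=4 new=(1,19) → blocked by [1,3]×[9,21], reject
27. q=(6,33) nearest=6 d=2 new=(6,33) → add node 12 parent=6 cost=32
28. q=(11,25) nearest=5 d=2 new=(11,25) → add node 13 parent=5 cost=27
29. q=(8,5) nearest=1 d=1 new=(8,5) → add node 14 parent=1 cost=6
30. q=(0,1) nearest=0 d=2 new=(0,1) → add node 15 parent=0 cost=2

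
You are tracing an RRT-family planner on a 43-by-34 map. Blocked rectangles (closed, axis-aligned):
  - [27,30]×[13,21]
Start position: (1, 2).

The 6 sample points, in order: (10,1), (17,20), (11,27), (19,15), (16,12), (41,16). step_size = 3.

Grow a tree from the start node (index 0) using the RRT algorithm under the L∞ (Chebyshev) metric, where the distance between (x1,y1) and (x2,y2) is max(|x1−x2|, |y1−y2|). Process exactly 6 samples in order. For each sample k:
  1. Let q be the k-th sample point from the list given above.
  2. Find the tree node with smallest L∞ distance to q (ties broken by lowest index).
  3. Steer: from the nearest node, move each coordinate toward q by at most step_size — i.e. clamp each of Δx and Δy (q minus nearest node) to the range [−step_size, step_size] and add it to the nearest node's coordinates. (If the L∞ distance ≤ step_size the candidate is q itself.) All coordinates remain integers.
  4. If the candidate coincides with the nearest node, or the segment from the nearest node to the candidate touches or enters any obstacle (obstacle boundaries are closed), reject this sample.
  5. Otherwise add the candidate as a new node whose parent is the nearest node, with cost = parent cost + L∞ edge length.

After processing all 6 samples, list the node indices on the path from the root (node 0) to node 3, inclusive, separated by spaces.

1. q=(10,1) nearest=0 d=9 new=(4,1) → add node 1 parent=0 cost=3
2. q=(17,20) nearest=0 d=18 new=(4,5) → add node 2 parent=0 cost=3
3. q=(11,27) nearest=2 d=22 new=(7,8) → add node 3 parent=2 cost=6
4. q=(19,15) nearest=3 d=12 new=(10,11) → add node 4 parent=3 cost=9
5. q=(16,12) nearest=4 d=6 new=(13,12) → add node 5 parent=4 cost=12
6. q=(41,16) nearest=5 d=28 new=(16,15) → add node 6 parent=5 cost=15

Path: 0 2 3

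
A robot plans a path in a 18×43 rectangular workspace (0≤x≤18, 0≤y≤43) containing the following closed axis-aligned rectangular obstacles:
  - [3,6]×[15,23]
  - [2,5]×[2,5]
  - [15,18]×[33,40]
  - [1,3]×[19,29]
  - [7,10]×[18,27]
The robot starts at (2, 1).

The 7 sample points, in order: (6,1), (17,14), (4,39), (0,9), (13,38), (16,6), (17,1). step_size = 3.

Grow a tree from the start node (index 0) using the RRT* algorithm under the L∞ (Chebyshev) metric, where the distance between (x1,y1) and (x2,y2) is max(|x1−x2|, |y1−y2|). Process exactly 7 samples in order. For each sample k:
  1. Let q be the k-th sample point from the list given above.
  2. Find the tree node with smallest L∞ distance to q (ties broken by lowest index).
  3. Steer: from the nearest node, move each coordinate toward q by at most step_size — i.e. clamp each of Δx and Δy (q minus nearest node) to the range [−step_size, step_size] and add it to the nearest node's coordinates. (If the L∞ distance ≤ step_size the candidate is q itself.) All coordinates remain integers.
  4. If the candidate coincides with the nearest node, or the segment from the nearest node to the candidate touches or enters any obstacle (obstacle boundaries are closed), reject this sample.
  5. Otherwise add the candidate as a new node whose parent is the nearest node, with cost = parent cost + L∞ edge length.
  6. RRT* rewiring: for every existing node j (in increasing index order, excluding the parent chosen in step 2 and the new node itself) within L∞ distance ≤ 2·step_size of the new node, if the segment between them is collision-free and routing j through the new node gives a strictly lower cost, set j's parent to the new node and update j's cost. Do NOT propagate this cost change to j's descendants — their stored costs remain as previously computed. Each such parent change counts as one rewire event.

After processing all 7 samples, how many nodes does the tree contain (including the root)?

Node count: 8

1. q=(6,1) nearest=0 d=4 new=(5,1) → add node 1 parent=0 cost=3
2. q=(17,14) nearest=1 d=13 new=(8,4) → add node 2 parent=1 cost=6
3. q=(4,39) nearest=2 d=35 new=(5,7) → add node 3 parent=2 cost=9
4. q=(0,9) nearest=3 d=5 new=(2,9) → add node 4 parent=3 cost=12
5. q=(13,38) nearest=4 d=29 new=(5,12) → add node 5 parent=4 cost=15
6. q=(16,6) nearest=2 d=8 new=(11,6) → add node 6 parent=2 cost=9
7. q=(17,1) nearest=6 d=6 new=(14,3) → add node 7 parent=6 cost=12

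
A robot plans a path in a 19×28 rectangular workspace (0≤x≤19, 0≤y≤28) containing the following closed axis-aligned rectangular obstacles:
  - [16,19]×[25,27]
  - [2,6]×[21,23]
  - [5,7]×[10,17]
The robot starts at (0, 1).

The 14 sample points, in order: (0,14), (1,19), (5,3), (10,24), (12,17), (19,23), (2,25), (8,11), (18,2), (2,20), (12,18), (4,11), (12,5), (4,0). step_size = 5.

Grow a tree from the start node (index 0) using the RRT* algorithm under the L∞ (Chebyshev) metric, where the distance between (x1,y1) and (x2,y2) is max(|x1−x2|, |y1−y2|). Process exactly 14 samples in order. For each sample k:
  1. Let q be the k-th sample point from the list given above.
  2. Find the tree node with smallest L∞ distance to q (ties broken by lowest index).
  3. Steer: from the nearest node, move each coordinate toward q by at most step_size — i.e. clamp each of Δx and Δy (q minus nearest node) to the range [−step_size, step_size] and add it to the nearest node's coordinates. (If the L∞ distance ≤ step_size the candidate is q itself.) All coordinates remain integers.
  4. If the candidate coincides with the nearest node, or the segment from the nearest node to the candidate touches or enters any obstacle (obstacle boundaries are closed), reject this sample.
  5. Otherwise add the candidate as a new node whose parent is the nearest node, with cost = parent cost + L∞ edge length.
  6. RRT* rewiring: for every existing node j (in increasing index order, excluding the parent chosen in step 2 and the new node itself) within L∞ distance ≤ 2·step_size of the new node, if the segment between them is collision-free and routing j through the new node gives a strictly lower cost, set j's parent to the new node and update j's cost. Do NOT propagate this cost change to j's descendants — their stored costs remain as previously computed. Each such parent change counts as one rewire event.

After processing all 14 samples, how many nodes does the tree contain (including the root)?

Node count: 11

1. q=(0,14) nearest=0 d=13 new=(0,6) → add node 1 parent=0 cost=5
2. q=(1,19) nearest=1 d=13 new=(1,11) → add node 2 parent=1 cost=10
3. q=(5,3) nearest=0 d=5 new=(5,3) → add node 3 parent=0 cost=5
4. q=(10,24) nearest=2 d=13 new=(6,16) → blocked by [5,7]×[10,17], reject
5. q=(12,17) nearest=2 d=11 new=(6,16) → blocked by [5,7]×[10,17], reject
6. q=(19,23) nearest=2 d=18 new=(6,16) → blocked by [5,7]×[10,17], reject
7. q=(2,25) nearest=2 d=14 new=(2,16) → add node 4 parent=2 cost=15
8. q=(8,11) nearest=4 d=6 new=(7,11) → blocked by [5,7]×[10,17], reject
9. q=(18,2) nearest=3 d=13 new=(10,2) → add node 5 parent=3 cost=10
10. q=(2,20) nearest=4 d=4 new=(2,20) → add node 6 parent=4 cost=19
11. q=(12,18) nearest=4 d=10 new=(7,18) → add node 7 parent=4 cost=20
12. q=(4,11) nearest=2 d=3 new=(4,11) → add node 8 parent=2 cost=13
13. q=(12,5) nearest=5 d=3 new=(12,5) → add node 9 parent=5 cost=13
14. q=(4,0) nearest=3 d=3 new=(4,0) → add node 10 parent=3 cost=8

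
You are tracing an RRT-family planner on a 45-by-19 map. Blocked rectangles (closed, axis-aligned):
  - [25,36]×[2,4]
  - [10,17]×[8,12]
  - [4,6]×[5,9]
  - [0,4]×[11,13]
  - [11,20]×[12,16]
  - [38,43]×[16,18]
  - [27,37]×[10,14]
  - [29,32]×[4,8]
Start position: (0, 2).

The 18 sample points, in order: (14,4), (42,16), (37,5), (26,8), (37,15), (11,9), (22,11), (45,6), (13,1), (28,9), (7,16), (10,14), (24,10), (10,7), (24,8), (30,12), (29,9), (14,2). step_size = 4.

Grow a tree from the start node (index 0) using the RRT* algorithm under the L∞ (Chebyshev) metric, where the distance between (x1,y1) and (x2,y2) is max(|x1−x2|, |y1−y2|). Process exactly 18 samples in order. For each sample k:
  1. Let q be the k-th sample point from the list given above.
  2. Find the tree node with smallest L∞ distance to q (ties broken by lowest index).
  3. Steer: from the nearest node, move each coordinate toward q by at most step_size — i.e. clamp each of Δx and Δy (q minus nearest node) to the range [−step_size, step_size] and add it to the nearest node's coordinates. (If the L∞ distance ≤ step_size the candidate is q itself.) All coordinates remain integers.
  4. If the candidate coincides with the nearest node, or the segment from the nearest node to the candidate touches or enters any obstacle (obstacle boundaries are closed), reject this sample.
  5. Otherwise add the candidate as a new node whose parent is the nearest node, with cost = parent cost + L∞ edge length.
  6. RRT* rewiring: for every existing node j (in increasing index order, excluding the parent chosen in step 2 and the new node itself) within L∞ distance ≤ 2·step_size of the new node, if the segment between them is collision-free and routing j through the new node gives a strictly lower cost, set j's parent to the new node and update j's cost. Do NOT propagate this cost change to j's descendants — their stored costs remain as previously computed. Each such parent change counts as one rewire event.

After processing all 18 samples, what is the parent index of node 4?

Parent of node 4: 2

1. q=(14,4) nearest=0 d=14 new=(4,4) → add node 1 parent=0 cost=4
2. q=(42,16) nearest=1 d=38 new=(8,8) → blocked by [4,6]×[5,9], reject
3. q=(37,5) nearest=1 d=33 new=(8,5) → add node 2 parent=1 cost=8
4. q=(26,8) nearest=2 d=18 new=(12,8) → blocked by [10,17]×[8,12], reject
5. q=(37,15) nearest=2 d=29 new=(12,9) → blocked by [10,17]×[8,12], reject
6. q=(11,9) nearest=2 d=4 new=(11,9) → blocked by [10,17]×[8,12], reject
7. q=(22,11) nearest=2 d=14 new=(12,9) → blocked by [10,17]×[8,12], reject
8. q=(45,6) nearest=2 d=37 new=(12,6) → add node 3 parent=2 cost=12
9. q=(13,1) nearest=2 d=5 new=(12,1) → add node 4 parent=2 cost=12
10. q=(28,9) nearest=3 d=16 new=(16,9) → blocked by [10,17]×[8,12], reject
11. q=(7,16) nearest=3 d=10 new=(8,10) → blocked by [10,17]×[8,12], reject
12. q=(10,14) nearest=3 d=8 new=(10,10) → blocked by [10,17]×[8,12], reject
13. q=(24,10) nearest=3 d=12 new=(16,10) → blocked by [10,17]×[8,12], reject
14. q=(10,7) nearest=2 d=2 new=(10,7) → add node 5 parent=2 cost=10
15. q=(24,8) nearest=3 d=12 new=(16,8) → blocked by [10,17]×[8,12], reject
16. q=(30,12) nearest=3 d=18 new=(16,10) → blocked by [10,17]×[8,12], reject
17. q=(29,9) nearest=3 d=17 new=(16,9) → blocked by [10,17]×[8,12], reject
18. q=(14,2) nearest=4 d=2 new=(14,2) → add node 6 parent=4 cost=14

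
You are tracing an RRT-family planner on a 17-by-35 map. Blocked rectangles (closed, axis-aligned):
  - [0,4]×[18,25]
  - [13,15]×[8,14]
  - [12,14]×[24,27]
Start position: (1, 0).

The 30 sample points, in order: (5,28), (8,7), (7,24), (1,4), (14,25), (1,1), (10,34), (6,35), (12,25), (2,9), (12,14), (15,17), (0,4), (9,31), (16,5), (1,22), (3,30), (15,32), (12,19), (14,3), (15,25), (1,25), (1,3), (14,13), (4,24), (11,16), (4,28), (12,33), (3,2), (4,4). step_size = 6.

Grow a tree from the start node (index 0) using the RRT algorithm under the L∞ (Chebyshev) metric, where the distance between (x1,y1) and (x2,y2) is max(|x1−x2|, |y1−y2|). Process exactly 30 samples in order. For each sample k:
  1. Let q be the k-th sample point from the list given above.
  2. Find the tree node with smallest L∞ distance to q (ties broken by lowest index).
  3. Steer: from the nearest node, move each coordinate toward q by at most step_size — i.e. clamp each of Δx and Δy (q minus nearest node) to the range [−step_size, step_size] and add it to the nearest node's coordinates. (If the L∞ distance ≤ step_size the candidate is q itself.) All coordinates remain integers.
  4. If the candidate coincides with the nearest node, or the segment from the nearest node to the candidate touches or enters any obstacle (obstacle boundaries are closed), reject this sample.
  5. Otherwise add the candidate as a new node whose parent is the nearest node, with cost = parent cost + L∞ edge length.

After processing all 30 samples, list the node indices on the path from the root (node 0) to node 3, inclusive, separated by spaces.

1. q=(5,28) nearest=0 d=28 new=(5,6) → add node 1 parent=0 cost=6
2. q=(8,7) nearest=1 d=3 new=(8,7) → add node 2 parent=1 cost=9
3. q=(7,24) nearest=2 d=17 new=(7,13) → add node 3 parent=2 cost=15
4. q=(1,4) nearest=0 d=4 new=(1,4) → add node 4 parent=0 cost=4
5. q=(14,25) nearest=3 d=12 new=(13,19) → add node 5 parent=3 cost=21
6. q=(1,1) nearest=0 d=1 new=(1,1) → add node 6 parent=0 cost=1
7. q=(10,34) nearest=5 d=15 new=(10,25) → add node 7 parent=5 cost=27
8. q=(6,35) nearest=7 d=10 new=(6,31) → add node 8 parent=7 cost=33
9. q=(12,25) nearest=7 d=2 new=(12,25) → blocked by [12,14]×[24,27], reject
10. q=(2,9) nearest=1 d=3 new=(2,9) → add node 9 parent=1 cost=9
11. q=(12,14) nearest=3 d=5 new=(12,14) → add node 10 parent=3 cost=20
12. q=(15,17) nearest=5 d=2 new=(15,17) → add node 11 parent=5 cost=23
13. q=(0,4) nearest=4 d=1 new=(0,4) → add node 12 parent=4 cost=5
14. q=(9,31) nearest=8 d=3 new=(9,31) → add node 13 parent=8 cost=36
15. q=(16,5) nearest=2 d=8 new=(14,5) → add node 14 parent=2 cost=15
16. q=(1,22) nearest=3 d=9 new=(1,19) → blocked by [0,4]×[18,25], reject
17. q=(3,30) nearest=8 d=3 new=(3,30) → add node 15 parent=8 cost=36
18. q=(15,32) nearest=13 d=6 new=(15,32) → add node 16 parent=13 cost=42
19. q=(12,19) nearest=5 d=1 new=(12,19) → add node 17 parent=5 cost=22
20. q=(14,3) nearest=14 d=2 new=(14,3) → add node 18 parent=14 cost=17
21. q=(15,25) nearest=7 d=5 new=(15,25) → blocked by [12,14]×[24,27], reject
22. q=(1,25) nearest=15 d=5 new=(1,25) → blocked by [0,4]×[18,25], reject
23. q=(1,3) nearest=4 d=1 new=(1,3) → add node 19 parent=4 cost=5
24. q=(14,13) nearest=10 d=2 new=(14,13) → blocked by [13,15]×[8,14], reject
25. q=(4,24) nearest=7 d=6 new=(4,24) → blocked by [0,4]×[18,25], reject
26. q=(11,16) nearest=10 d=2 new=(11,16) → add node 20 parent=10 cost=22
27. q=(4,28) nearest=15 d=2 new=(4,28) → add node 21 parent=15 cost=38
28. q=(12,33) nearest=13 d=3 new=(12,33) → add node 22 parent=13 cost=39
29. q=(3,2) nearest=0 d=2 new=(3,2) → add node 23 parent=0 cost=2
30. q=(4,4) nearest=1 d=2 new=(4,4) → add node 24 parent=1 cost=8

Path: 0 1 2 3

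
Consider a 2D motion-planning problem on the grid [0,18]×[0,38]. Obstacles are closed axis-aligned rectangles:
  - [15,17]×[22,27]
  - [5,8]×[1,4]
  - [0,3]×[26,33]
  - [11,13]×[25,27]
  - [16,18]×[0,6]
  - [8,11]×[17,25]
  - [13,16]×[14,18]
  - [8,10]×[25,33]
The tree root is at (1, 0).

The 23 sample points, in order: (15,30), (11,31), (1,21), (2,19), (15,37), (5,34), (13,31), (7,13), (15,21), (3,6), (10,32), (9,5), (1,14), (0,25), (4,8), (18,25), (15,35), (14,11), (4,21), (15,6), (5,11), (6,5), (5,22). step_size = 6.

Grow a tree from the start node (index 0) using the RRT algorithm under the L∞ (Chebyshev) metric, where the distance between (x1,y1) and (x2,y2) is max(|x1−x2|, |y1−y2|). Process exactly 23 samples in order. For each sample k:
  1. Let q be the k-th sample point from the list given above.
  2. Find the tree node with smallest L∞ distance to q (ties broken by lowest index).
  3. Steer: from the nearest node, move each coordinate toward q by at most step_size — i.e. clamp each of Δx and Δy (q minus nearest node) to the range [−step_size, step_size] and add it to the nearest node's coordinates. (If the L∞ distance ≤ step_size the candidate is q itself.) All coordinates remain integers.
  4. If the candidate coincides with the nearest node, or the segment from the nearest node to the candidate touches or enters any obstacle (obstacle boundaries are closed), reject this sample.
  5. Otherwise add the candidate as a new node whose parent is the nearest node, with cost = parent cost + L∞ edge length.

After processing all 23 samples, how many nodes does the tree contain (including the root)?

1. q=(15,30) nearest=0 d=30 new=(7,6) → blocked by [5,8]×[1,4], reject
2. q=(11,31) nearest=0 d=31 new=(7,6) → blocked by [5,8]×[1,4], reject
3. q=(1,21) nearest=0 d=21 new=(1,6) → add node 1 parent=0 cost=6
4. q=(2,19) nearest=1 d=13 new=(2,12) → add node 2 parent=1 cost=12
5. q=(15,37) nearest=2 d=25 new=(8,18) → blocked by [8,11]×[17,25], reject
6. q=(5,34) nearest=2 d=22 new=(5,18) → add node 3 parent=2 cost=18
7. q=(13,31) nearest=3 d=13 new=(11,24) → blocked by [8,11]×[17,25], reject
8. q=(7,13) nearest=2 d=5 new=(7,13) → add node 4 parent=2 cost=17
9. q=(15,21) nearest=4 d=8 new=(13,19) → blocked by [8,11]×[17,25], reject
10. q=(3,6) nearest=1 d=2 new=(3,6) → add node 5 parent=1 cost=8
11. q=(10,32) nearest=3 d=14 new=(10,24) → blocked by [8,11]×[17,25], reject
12. q=(9,5) nearest=5 d=6 new=(9,5) → add node 6 parent=5 cost=14
13. q=(1,14) nearest=2 d=2 new=(1,14) → add node 7 parent=2 cost=14
14. q=(0,25) nearest=3 d=7 new=(0,24) → add node 8 parent=3 cost=24
15. q=(4,8) nearest=5 d=2 new=(4,8) → add node 9 parent=5 cost=10
16. q=(18,25) nearest=4 d=12 new=(13,19) → blocked by [8,11]×[17,25], reject
17. q=(15,35) nearest=8 d=15 new=(6,30) → blocked by [0,3]×[26,33], reject
18. q=(14,11) nearest=6 d=6 new=(14,11) → add node 10 parent=6 cost=20
19. q=(4,21) nearest=3 d=3 new=(4,21) → add node 11 parent=3 cost=21
20. q=(15,6) nearest=10 d=5 new=(15,6) → add node 12 parent=10 cost=25
21. q=(5,11) nearest=4 d=2 new=(5,11) → add node 13 parent=4 cost=19
22. q=(6,5) nearest=5 d=3 new=(6,5) → add node 14 parent=5 cost=11
23. q=(5,22) nearest=11 d=1 new=(5,22) → add node 15 parent=11 cost=22

Node count: 16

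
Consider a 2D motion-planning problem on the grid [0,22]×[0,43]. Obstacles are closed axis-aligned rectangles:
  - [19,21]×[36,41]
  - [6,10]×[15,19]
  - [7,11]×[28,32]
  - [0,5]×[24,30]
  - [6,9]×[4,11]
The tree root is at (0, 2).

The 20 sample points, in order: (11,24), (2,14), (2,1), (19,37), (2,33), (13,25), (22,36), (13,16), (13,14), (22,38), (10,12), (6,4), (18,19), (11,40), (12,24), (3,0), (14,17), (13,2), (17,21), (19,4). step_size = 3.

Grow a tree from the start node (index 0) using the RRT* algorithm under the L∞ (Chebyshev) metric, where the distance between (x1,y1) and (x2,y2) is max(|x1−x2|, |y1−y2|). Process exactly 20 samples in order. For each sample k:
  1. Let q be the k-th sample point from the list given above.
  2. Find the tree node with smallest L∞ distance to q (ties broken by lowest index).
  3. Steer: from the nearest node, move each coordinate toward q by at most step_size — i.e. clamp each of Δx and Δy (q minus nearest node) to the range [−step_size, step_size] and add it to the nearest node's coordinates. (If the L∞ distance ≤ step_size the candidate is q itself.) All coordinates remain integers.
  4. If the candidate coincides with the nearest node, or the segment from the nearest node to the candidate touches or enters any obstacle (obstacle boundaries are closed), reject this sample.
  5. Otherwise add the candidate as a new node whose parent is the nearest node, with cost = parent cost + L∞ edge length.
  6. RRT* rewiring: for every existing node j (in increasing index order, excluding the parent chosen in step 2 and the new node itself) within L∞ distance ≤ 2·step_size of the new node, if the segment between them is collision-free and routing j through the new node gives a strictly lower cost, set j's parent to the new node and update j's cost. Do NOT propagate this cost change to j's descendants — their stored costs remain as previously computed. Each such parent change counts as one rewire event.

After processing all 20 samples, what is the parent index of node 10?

1. q=(11,24) nearest=0 d=22 new=(3,5) → add node 1 parent=0 cost=3
2. q=(2,14) nearest=1 d=9 new=(2,8) → add node 2 parent=1 cost=6
3. q=(2,1) nearest=0 d=2 new=(2,1) → add node 3 parent=0 cost=2
4. q=(19,37) nearest=2 d=29 new=(5,11) → add node 4 parent=2 cost=9
5. q=(2,33) nearest=4 d=22 new=(2,14) → add node 5 parent=4 cost=12
6. q=(13,25) nearest=5 d=11 new=(5,17) → add node 6 parent=5 cost=15
7. q=(22,36) nearest=6 d=19 new=(8,20) → blocked by [6,10]×[15,19], reject
8. q=(13,16) nearest=4 d=8 new=(8,14) → add node 7 parent=4 cost=12
9. q=(13,14) nearest=7 d=5 new=(11,14) → add node 8 parent=7 cost=15
10. q=(22,38) nearest=6 d=21 new=(8,20) → blocked by [6,10]×[15,19], reject
11. q=(10,12) nearest=7 d=2 new=(10,12) → add node 9 parent=7 cost=14
12. q=(6,4) nearest=1 d=3 new=(6,4) → blocked by [6,9]×[4,11], reject
13. q=(18,19) nearest=8 d=7 new=(14,17) → add node 10 parent=8 cost=18
14. q=(11,40) nearest=6 d=23 new=(8,20) → blocked by [6,10]×[15,19], reject
15. q=(12,24) nearest=6 d=7 new=(8,20) → blocked by [6,10]×[15,19], reject
16. q=(3,0) nearest=3 d=1 new=(3,0) → add node 11 parent=3 cost=3
17. q=(14,17) nearest=10 d=0 → coincident, reject
18. q=(13,2) nearest=4 d=9 new=(8,8) → blocked by [6,9]×[4,11], reject
19. q=(17,21) nearest=10 d=4 new=(17,20) → add node 12 parent=10 cost=21
20. q=(19,4) nearest=9 d=9 new=(13,9) → add node 13 parent=9 cost=17

Parent of node 10: 8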